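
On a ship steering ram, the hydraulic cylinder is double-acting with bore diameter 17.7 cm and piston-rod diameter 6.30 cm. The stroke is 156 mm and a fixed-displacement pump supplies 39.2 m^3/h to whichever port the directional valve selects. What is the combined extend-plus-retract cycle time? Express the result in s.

t ≈ 0.660 s

Cap-side area A_cap = π/4 × (17.7 cm)² = 246.1 cm^2
Rod-side annular area A_ann = π/4 × (17.7² − 6.30²) = 214.9 cm^2
t_ext = A_cap·L/Q = 0.3525 s
t_ret = A_ann·L/Q = 0.3079 s
t_cycle = t_ext + t_ret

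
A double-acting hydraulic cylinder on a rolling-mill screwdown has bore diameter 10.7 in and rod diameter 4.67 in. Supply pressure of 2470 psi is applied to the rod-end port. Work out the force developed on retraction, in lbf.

F ≈ 1.80e5 lbf

Rod-side annular area A_ann = π/4 × (10.7² − 4.67²) = 72.79 in^2
On retraction the pressure acts on the annular area (bore minus rod).
F = P × A_ann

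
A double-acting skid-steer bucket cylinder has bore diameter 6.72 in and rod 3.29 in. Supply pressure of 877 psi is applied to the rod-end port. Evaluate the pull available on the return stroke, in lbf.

Rod-side annular area A_ann = π/4 × (6.72² − 3.29²) = 26.97 in^2
On retraction the pressure acts on the annular area (bore minus rod).
F = P × A_ann

F ≈ 23600 lbf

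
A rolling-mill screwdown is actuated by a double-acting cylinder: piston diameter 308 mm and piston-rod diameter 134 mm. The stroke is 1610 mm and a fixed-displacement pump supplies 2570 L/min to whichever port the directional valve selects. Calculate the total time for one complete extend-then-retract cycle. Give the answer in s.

t ≈ 5.07 s

Cap-side area A_cap = π/4 × (308 mm)² = 74510 mm^2
Rod-side annular area A_ann = π/4 × (308² − 134²) = 60400 mm^2
t_ext = A_cap·L/Q = 2.800 s
t_ret = A_ann·L/Q = 2.270 s
t_cycle = t_ext + t_ret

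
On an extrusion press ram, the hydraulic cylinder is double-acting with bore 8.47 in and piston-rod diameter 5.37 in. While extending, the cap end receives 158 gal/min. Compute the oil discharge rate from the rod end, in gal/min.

Q_out ≈ 94.5 gal/min

Cap-side area A_cap = π/4 × (8.47 in)² = 56.35 in^2
Rod-side annular area A_ann = π/4 × (8.47² − 5.37²) = 33.70 in^2
Piston speed v = Q_in/A_cap; rod-end outflow Q_out = v × A_ann = Q_in × A_ann/A_cap.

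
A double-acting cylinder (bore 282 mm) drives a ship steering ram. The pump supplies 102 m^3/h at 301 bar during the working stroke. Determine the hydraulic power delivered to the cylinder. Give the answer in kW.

W ≈ 853 kW

Hydraulic power = P × Q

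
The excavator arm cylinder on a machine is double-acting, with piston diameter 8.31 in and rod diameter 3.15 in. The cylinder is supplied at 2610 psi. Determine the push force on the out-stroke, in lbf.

Cap-side area A_cap = π/4 × (8.31 in)² = 54.24 in^2
F = P × A_cap = 2610 psi × A_cap

F ≈ 1.42e5 lbf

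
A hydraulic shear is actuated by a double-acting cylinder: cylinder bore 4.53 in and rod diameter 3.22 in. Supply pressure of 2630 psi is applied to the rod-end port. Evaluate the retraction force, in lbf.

Rod-side annular area A_ann = π/4 × (4.53² − 3.22²) = 7.974 in^2
On retraction the pressure acts on the annular area (bore minus rod).
F = P × A_ann

F ≈ 21000 lbf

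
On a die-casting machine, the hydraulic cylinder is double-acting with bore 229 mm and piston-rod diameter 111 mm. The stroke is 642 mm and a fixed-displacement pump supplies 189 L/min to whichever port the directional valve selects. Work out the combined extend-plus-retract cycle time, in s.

t ≈ 14.8 s

Cap-side area A_cap = π/4 × (229 mm)² = 41190 mm^2
Rod-side annular area A_ann = π/4 × (229² − 111²) = 31510 mm^2
t_ext = A_cap·L/Q = 8.394 s
t_ret = A_ann·L/Q = 6.422 s
t_cycle = t_ext + t_ret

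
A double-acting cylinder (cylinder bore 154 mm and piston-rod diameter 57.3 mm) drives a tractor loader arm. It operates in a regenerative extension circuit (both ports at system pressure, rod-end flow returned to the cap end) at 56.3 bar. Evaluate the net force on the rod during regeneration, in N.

With equal pressure on both faces, forces on the annular region cancel; the net push is pressure × rod cross-section.
Rod cross-section A_rod = π/4 × (57.3 mm)² = 2579 mm^2
F = P × A_rod

F ≈ 14500 N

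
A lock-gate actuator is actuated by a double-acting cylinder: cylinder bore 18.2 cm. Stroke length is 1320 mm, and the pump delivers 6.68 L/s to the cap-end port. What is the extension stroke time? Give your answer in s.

t ≈ 5.14 s

Cap-side area A_cap = π/4 × (18.2 cm)² = 260.2 cm^2
Swept volume V = A × L; t = V / Q = A·L / Q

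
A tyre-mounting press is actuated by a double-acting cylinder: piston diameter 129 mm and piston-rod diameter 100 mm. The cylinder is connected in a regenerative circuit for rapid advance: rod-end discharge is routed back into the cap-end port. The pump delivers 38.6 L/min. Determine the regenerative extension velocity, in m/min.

In regeneration the rod-end outflow joins the pump flow into the cap end, so the net volume the pump must supply per unit advance equals the rod cross-section area.
Rod cross-section A_rod = π/4 × (100 mm)² = 7854 mm^2
v = Q_pump / A_rod

v ≈ 4.91 m/min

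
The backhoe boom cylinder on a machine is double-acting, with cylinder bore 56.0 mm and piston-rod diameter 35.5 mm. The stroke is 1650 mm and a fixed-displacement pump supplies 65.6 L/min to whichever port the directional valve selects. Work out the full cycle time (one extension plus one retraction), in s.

Cap-side area A_cap = π/4 × (56.0 mm)² = 2463 mm^2
Rod-side annular area A_ann = π/4 × (56.0² − 35.5²) = 1473 mm^2
t_ext = A_cap·L/Q = 3.717 s
t_ret = A_ann·L/Q = 2.223 s
t_cycle = t_ext + t_ret

t ≈ 5.94 s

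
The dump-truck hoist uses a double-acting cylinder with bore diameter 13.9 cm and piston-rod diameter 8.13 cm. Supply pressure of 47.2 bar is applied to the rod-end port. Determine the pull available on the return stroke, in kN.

Rod-side annular area A_ann = π/4 × (13.9² − 8.13²) = 99.83 cm^2
On retraction the pressure acts on the annular area (bore minus rod).
F = P × A_ann

F ≈ 47.1 kN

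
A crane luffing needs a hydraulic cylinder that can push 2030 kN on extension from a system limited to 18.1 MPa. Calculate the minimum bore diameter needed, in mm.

Extension force acts on the full piston face: F = P × (π/4)D².
D = √(4F / (πP)) = √(4 × 2030 kN / (π × 18.1 MPa))

D ≈ 378 mm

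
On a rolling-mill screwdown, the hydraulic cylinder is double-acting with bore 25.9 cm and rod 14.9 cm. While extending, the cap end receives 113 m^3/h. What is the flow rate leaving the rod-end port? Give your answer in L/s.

Cap-side area A_cap = π/4 × (25.9 cm)² = 526.9 cm^2
Rod-side annular area A_ann = π/4 × (25.9² − 14.9²) = 352.5 cm^2
Piston speed v = Q_in/A_cap; rod-end outflow Q_out = v × A_ann = Q_in × A_ann/A_cap.

Q_out ≈ 21.0 L/s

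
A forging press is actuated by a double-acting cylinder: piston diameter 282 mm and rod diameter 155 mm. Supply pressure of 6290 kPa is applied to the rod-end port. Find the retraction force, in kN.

Rod-side annular area A_ann = π/4 × (282² − 155²) = 43590 mm^2
On retraction the pressure acts on the annular area (bore minus rod).
F = P × A_ann

F ≈ 274 kN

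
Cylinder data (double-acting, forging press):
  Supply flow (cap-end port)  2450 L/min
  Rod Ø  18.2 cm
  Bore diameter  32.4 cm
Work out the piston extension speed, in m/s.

Cap-side area A_cap = π/4 × (32.4 cm)² = 824.5 cm^2
v = Q / A

v ≈ 0.495 m/s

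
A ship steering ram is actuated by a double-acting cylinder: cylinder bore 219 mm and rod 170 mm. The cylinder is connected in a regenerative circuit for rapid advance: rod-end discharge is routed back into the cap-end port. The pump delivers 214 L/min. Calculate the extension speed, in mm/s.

v ≈ 157 mm/s

In regeneration the rod-end outflow joins the pump flow into the cap end, so the net volume the pump must supply per unit advance equals the rod cross-section area.
Rod cross-section A_rod = π/4 × (170 mm)² = 22700 mm^2
v = Q_pump / A_rod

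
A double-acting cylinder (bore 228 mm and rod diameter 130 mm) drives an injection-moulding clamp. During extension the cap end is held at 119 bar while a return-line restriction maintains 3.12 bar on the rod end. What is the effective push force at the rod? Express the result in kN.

Cap-side area A_cap = π/4 × (228 mm)² = 40830 mm^2
Rod-side annular area A_ann = π/4 × (228² − 130²) = 27550 mm^2
Net thrust = P_cap·A_cap − P_rod·A_ann = 485.9 kN − 8.597 kN

F ≈ 477 kN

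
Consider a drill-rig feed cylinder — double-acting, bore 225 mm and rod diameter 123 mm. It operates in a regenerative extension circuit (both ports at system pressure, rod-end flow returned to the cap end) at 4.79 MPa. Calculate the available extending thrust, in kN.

F ≈ 56.9 kN

With equal pressure on both faces, forces on the annular region cancel; the net push is pressure × rod cross-section.
Rod cross-section A_rod = π/4 × (123 mm)² = 11880 mm^2
F = P × A_rod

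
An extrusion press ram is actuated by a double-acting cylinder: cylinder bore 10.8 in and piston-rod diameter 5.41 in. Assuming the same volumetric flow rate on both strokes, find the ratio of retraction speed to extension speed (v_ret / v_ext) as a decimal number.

Cap-side area A_cap = π/4 × (10.8 in)² = 91.61 in^2
Rod-side annular area A_ann = π/4 × (10.8² − 5.41²) = 68.62 in^2
For equal Q, v ∝ 1/A, so v_ret/v_ext = A_cap/A_ann.

v_ret/v_ext ≈ 1.33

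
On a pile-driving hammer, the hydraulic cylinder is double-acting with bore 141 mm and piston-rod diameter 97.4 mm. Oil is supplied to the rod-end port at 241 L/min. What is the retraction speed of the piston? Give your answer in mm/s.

v ≈ 492 mm/s

Rod-side annular area A_ann = π/4 × (141² − 97.4²) = 8164 mm^2
Flow into the rod-end port fills the annular volume.
v = Q / A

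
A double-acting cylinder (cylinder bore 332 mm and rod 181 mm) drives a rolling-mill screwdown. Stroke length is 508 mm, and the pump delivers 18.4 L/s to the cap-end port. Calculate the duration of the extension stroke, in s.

t ≈ 2.39 s

Cap-side area A_cap = π/4 × (332 mm)² = 86570 mm^2
Swept volume V = A × L; t = V / Q = A·L / Q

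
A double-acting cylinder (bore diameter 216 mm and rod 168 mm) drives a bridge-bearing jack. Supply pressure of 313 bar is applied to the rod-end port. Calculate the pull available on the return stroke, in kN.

F ≈ 453 kN

Rod-side annular area A_ann = π/4 × (216² − 168²) = 14480 mm^2
On retraction the pressure acts on the annular area (bore minus rod).
F = P × A_ann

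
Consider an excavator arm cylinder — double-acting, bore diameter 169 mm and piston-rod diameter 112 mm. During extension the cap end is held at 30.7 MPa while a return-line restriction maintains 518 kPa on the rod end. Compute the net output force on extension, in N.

Cap-side area A_cap = π/4 × (169 mm)² = 22430 mm^2
Rod-side annular area A_ann = π/4 × (169² − 112²) = 12580 mm^2
Net thrust = P_cap·A_cap − P_rod·A_ann = 6.887e5 N − 6516 N

F ≈ 6.82e5 N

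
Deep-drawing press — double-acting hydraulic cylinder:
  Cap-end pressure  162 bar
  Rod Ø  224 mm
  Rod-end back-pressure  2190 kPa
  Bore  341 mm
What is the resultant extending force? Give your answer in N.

F ≈ 1.37e6 N

Cap-side area A_cap = π/4 × (341 mm)² = 91330 mm^2
Rod-side annular area A_ann = π/4 × (341² − 224²) = 51920 mm^2
Net thrust = P_cap·A_cap − P_rod·A_ann = 1.479e6 N − 1.137e5 N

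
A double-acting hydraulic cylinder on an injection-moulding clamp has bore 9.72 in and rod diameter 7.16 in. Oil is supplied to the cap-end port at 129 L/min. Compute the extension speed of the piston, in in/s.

Cap-side area A_cap = π/4 × (9.72 in)² = 74.20 in^2
v = Q / A

v ≈ 1.77 in/s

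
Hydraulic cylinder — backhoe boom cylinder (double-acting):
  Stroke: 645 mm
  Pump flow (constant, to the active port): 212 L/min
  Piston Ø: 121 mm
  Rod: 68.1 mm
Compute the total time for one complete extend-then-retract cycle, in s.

t ≈ 3.53 s

Cap-side area A_cap = π/4 × (121 mm)² = 11500 mm^2
Rod-side annular area A_ann = π/4 × (121² − 68.1²) = 7857 mm^2
t_ext = A_cap·L/Q = 2.099 s
t_ret = A_ann·L/Q = 1.434 s
t_cycle = t_ext + t_ret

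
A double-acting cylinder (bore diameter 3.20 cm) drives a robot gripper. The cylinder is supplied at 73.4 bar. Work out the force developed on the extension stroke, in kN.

F ≈ 5.90 kN

Cap-side area A_cap = π/4 × (3.20 cm)² = 8.042 cm^2
F = P × A_cap = 73.4 bar × A_cap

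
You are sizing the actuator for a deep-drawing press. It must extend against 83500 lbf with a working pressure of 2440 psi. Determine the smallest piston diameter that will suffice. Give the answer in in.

D ≈ 6.60 in

Extension force acts on the full piston face: F = P × (π/4)D².
D = √(4F / (πP)) = √(4 × 83500 lbf / (π × 2440 psi))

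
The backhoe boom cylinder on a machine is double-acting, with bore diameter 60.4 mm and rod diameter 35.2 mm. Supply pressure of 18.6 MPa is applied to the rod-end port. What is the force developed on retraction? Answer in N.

F ≈ 35200 N

Rod-side annular area A_ann = π/4 × (60.4² − 35.2²) = 1892 mm^2
On retraction the pressure acts on the annular area (bore minus rod).
F = P × A_ann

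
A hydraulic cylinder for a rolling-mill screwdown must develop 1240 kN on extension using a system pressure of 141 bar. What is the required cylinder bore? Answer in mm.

D ≈ 335 mm

Extension force acts on the full piston face: F = P × (π/4)D².
D = √(4F / (πP)) = √(4 × 1240 kN / (π × 141 bar))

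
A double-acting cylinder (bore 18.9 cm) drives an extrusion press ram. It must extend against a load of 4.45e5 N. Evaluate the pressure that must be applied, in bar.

P ≈ 159 bar

Cap-side area A_cap = π/4 × (18.9 cm)² = 280.6 cm^2
P = F / A = 4.45e5 N / A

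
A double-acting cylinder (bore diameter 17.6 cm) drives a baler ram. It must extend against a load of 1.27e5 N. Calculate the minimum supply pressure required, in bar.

Cap-side area A_cap = π/4 × (17.6 cm)² = 243.3 cm^2
P = F / A = 1.27e5 N / A

P ≈ 52.2 bar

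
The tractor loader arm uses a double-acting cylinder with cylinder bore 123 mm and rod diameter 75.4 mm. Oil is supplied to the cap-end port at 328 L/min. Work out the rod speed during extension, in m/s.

Cap-side area A_cap = π/4 × (123 mm)² = 11880 mm^2
v = Q / A

v ≈ 0.460 m/s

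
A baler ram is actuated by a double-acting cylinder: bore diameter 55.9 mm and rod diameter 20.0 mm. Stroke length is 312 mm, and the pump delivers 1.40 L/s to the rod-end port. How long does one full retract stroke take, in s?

Rod-side annular area A_ann = π/4 × (55.9² − 20.0²) = 2140 mm^2
Swept volume V = A × L; t = V / Q = A·L / Q

t ≈ 0.477 s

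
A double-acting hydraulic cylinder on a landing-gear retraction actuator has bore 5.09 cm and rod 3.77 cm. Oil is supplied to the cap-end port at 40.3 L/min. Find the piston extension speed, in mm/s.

Cap-side area A_cap = π/4 × (5.09 cm)² = 20.35 cm^2
v = Q / A

v ≈ 330 mm/s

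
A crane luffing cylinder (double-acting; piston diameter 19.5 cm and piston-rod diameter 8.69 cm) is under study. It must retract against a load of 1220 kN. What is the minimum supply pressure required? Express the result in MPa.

Rod-side annular area A_ann = π/4 × (19.5² − 8.69²) = 239.3 cm^2
Retraction: pressure acts on the annular area.
P = F / A = 1220 kN / A

P ≈ 51.0 MPa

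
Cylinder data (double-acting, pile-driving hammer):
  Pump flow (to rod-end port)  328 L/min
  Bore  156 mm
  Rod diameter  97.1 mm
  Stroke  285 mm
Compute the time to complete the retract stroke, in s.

t ≈ 0.610 s

Rod-side annular area A_ann = π/4 × (156² − 97.1²) = 11710 mm^2
Swept volume V = A × L; t = V / Q = A·L / Q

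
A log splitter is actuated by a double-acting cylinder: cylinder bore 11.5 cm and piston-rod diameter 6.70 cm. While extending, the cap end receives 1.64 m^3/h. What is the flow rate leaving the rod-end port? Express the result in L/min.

Q_out ≈ 18.1 L/min

Cap-side area A_cap = π/4 × (11.5 cm)² = 103.9 cm^2
Rod-side annular area A_ann = π/4 × (11.5² − 6.70²) = 68.61 cm^2
Piston speed v = Q_in/A_cap; rod-end outflow Q_out = v × A_ann = Q_in × A_ann/A_cap.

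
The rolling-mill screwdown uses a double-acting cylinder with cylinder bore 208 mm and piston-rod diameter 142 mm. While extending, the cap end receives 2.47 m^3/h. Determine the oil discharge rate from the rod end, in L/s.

Cap-side area A_cap = π/4 × (208 mm)² = 33980 mm^2
Rod-side annular area A_ann = π/4 × (208² − 142²) = 18140 mm^2
Piston speed v = Q_in/A_cap; rod-end outflow Q_out = v × A_ann = Q_in × A_ann/A_cap.

Q_out ≈ 0.366 L/s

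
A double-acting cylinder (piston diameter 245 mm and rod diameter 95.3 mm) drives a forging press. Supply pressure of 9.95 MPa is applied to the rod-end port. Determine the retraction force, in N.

Rod-side annular area A_ann = π/4 × (245² − 95.3²) = 40010 mm^2
On retraction the pressure acts on the annular area (bore minus rod).
F = P × A_ann

F ≈ 3.98e5 N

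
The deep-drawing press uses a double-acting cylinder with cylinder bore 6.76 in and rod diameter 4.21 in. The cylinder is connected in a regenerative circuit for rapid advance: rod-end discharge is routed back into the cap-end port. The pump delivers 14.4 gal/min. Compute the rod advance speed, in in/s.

In regeneration the rod-end outflow joins the pump flow into the cap end, so the net volume the pump must supply per unit advance equals the rod cross-section area.
Rod cross-section A_rod = π/4 × (4.21 in)² = 13.92 in^2
v = Q_pump / A_rod

v ≈ 3.98 in/s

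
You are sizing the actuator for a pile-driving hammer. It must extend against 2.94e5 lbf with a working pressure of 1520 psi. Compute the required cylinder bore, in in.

D ≈ 15.7 in

Extension force acts on the full piston face: F = P × (π/4)D².
D = √(4F / (πP)) = √(4 × 2.94e5 lbf / (π × 1520 psi))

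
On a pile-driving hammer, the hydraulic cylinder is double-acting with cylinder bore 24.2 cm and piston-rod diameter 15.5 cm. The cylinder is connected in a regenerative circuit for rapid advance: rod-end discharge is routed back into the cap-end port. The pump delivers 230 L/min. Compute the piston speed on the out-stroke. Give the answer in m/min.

In regeneration the rod-end outflow joins the pump flow into the cap end, so the net volume the pump must supply per unit advance equals the rod cross-section area.
Rod cross-section A_rod = π/4 × (15.5 cm)² = 188.7 cm^2
v = Q_pump / A_rod

v ≈ 12.2 m/min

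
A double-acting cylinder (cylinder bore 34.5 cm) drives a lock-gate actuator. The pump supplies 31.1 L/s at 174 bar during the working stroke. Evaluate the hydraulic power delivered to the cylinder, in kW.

W ≈ 541 kW

Hydraulic power = P × Q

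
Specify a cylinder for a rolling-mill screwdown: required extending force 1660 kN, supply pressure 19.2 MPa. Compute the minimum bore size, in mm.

Extension force acts on the full piston face: F = P × (π/4)D².
D = √(4F / (πP)) = √(4 × 1660 kN / (π × 19.2 MPa))

D ≈ 332 mm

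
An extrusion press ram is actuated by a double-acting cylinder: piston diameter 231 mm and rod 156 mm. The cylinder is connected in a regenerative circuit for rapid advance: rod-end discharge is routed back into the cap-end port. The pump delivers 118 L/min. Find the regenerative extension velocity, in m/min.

v ≈ 6.17 m/min

In regeneration the rod-end outflow joins the pump flow into the cap end, so the net volume the pump must supply per unit advance equals the rod cross-section area.
Rod cross-section A_rod = π/4 × (156 mm)² = 19110 mm^2
v = Q_pump / A_rod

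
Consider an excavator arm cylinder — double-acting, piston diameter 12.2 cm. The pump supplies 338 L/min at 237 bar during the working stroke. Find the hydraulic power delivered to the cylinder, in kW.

W ≈ 134 kW

Hydraulic power = P × Q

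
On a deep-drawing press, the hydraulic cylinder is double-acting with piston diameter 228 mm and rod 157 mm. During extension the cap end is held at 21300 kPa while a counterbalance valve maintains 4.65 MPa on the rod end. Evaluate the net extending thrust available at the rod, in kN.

Cap-side area A_cap = π/4 × (228 mm)² = 40830 mm^2
Rod-side annular area A_ann = π/4 × (228² − 157²) = 21470 mm^2
Net thrust = P_cap·A_cap − P_rod·A_ann = 869.6 kN − 99.83 kN

F ≈ 770 kN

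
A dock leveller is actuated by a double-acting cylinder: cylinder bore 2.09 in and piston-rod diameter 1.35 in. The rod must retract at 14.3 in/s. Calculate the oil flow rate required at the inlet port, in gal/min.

Q ≈ 7.43 gal/min

Rod-side annular area A_ann = π/4 × (2.09² − 1.35²) = 1.999 in^2
Q = A × v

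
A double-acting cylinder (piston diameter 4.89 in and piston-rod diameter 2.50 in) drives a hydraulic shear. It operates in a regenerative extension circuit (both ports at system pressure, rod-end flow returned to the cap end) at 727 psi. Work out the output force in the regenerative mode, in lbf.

F ≈ 3570 lbf

With equal pressure on both faces, forces on the annular region cancel; the net push is pressure × rod cross-section.
Rod cross-section A_rod = π/4 × (2.50 in)² = 4.909 in^2
F = P × A_rod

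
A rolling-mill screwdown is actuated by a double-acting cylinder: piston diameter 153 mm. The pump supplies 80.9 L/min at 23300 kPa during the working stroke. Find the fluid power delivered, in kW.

W ≈ 31.4 kW

Hydraulic power = P × Q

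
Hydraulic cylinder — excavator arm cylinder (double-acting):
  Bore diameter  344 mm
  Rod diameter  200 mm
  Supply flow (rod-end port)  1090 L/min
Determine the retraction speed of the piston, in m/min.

v ≈ 17.7 m/min

Rod-side annular area A_ann = π/4 × (344² − 200²) = 61520 mm^2
Flow into the rod-end port fills the annular volume.
v = Q / A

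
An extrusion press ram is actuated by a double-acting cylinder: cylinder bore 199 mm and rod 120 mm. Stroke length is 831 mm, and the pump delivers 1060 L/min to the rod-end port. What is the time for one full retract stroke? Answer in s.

t ≈ 0.931 s

Rod-side annular area A_ann = π/4 × (199² − 120²) = 19790 mm^2
Swept volume V = A × L; t = V / Q = A·L / Q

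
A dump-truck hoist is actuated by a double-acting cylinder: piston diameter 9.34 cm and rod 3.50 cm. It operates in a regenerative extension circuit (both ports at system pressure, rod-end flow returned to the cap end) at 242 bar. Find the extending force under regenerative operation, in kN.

With equal pressure on both faces, forces on the annular region cancel; the net push is pressure × rod cross-section.
Rod cross-section A_rod = π/4 × (3.50 cm)² = 9.621 cm^2
F = P × A_rod

F ≈ 23.3 kN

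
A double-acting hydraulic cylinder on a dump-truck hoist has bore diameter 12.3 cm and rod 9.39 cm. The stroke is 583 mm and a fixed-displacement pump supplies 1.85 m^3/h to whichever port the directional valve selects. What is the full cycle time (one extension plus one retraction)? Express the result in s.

Cap-side area A_cap = π/4 × (12.3 cm)² = 118.8 cm^2
Rod-side annular area A_ann = π/4 × (12.3² − 9.39²) = 49.57 cm^2
t_ext = A_cap·L/Q = 13.48 s
t_ret = A_ann·L/Q = 5.624 s
t_cycle = t_ext + t_ret

t ≈ 19.1 s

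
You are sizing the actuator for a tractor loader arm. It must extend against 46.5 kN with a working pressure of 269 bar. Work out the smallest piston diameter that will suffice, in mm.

D ≈ 46.9 mm

Extension force acts on the full piston face: F = P × (π/4)D².
D = √(4F / (πP)) = √(4 × 46.5 kN / (π × 269 bar))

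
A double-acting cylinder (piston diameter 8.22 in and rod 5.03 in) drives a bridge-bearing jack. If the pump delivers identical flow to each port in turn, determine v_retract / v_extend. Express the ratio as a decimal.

v_ret/v_ext ≈ 1.60

Cap-side area A_cap = π/4 × (8.22 in)² = 53.07 in^2
Rod-side annular area A_ann = π/4 × (8.22² − 5.03²) = 33.20 in^2
For equal Q, v ∝ 1/A, so v_ret/v_ext = A_cap/A_ann.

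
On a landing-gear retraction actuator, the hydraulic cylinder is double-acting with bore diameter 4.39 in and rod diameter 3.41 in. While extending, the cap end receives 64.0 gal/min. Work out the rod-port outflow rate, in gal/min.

Q_out ≈ 25.4 gal/min

Cap-side area A_cap = π/4 × (4.39 in)² = 15.14 in^2
Rod-side annular area A_ann = π/4 × (4.39² − 3.41²) = 6.004 in^2
Piston speed v = Q_in/A_cap; rod-end outflow Q_out = v × A_ann = Q_in × A_ann/A_cap.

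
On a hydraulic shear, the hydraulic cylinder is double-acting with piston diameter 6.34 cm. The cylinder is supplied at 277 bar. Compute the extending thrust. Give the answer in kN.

F ≈ 87.4 kN

Cap-side area A_cap = π/4 × (6.34 cm)² = 31.57 cm^2
F = P × A_cap = 277 bar × A_cap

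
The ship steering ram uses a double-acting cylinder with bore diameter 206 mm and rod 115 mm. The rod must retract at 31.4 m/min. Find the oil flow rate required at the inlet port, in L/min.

Q ≈ 720 L/min

Rod-side annular area A_ann = π/4 × (206² − 115²) = 22940 mm^2
Q = A × v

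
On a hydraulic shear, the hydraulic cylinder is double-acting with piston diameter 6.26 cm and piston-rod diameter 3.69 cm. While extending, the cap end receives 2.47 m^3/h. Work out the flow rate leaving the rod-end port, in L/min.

Cap-side area A_cap = π/4 × (6.26 cm)² = 30.78 cm^2
Rod-side annular area A_ann = π/4 × (6.26² − 3.69²) = 20.08 cm^2
Piston speed v = Q_in/A_cap; rod-end outflow Q_out = v × A_ann = Q_in × A_ann/A_cap.

Q_out ≈ 26.9 L/min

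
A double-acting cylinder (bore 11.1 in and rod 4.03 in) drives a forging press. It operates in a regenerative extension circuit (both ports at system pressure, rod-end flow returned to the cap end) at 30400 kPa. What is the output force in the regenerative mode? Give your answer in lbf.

F ≈ 56200 lbf

With equal pressure on both faces, forces on the annular region cancel; the net push is pressure × rod cross-section.
Rod cross-section A_rod = π/4 × (4.03 in)² = 12.76 in^2
F = P × A_rod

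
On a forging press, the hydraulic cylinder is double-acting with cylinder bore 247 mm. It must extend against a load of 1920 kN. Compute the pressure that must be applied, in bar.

P ≈ 401 bar

Cap-side area A_cap = π/4 × (247 mm)² = 47920 mm^2
P = F / A = 1920 kN / A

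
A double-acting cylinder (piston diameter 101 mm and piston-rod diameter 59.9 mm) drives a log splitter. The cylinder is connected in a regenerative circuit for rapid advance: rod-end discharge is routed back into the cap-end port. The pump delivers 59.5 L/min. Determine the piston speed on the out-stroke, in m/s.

v ≈ 0.352 m/s

In regeneration the rod-end outflow joins the pump flow into the cap end, so the net volume the pump must supply per unit advance equals the rod cross-section area.
Rod cross-section A_rod = π/4 × (59.9 mm)² = 2818 mm^2
v = Q_pump / A_rod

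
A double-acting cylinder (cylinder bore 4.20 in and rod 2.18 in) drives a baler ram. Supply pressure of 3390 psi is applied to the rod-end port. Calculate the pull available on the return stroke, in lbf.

Rod-side annular area A_ann = π/4 × (4.20² − 2.18²) = 10.12 in^2
On retraction the pressure acts on the annular area (bore minus rod).
F = P × A_ann

F ≈ 34300 lbf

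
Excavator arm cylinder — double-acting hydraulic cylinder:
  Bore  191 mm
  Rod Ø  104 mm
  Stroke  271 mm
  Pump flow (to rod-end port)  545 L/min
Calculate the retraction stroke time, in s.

t ≈ 0.601 s

Rod-side annular area A_ann = π/4 × (191² − 104²) = 20160 mm^2
Swept volume V = A × L; t = V / Q = A·L / Q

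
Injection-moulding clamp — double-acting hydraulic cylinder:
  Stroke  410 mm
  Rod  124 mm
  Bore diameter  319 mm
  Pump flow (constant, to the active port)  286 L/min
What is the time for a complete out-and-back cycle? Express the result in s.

t ≈ 12.7 s

Cap-side area A_cap = π/4 × (319 mm)² = 79920 mm^2
Rod-side annular area A_ann = π/4 × (319² − 124²) = 67850 mm^2
t_ext = A_cap·L/Q = 6.874 s
t_ret = A_ann·L/Q = 5.836 s
t_cycle = t_ext + t_ret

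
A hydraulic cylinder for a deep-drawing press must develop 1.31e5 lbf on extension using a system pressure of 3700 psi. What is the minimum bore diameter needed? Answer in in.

D ≈ 6.71 in

Extension force acts on the full piston face: F = P × (π/4)D².
D = √(4F / (πP)) = √(4 × 1.31e5 lbf / (π × 3700 psi))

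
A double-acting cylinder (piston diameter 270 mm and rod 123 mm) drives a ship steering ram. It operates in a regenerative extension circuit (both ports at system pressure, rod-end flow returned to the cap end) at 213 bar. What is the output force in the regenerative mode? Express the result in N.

F ≈ 2.53e5 N

With equal pressure on both faces, forces on the annular region cancel; the net push is pressure × rod cross-section.
Rod cross-section A_rod = π/4 × (123 mm)² = 11880 mm^2
F = P × A_rod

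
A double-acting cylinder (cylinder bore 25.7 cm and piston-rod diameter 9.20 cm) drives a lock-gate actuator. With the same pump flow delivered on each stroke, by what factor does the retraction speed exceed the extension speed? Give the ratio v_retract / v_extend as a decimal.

v_ret/v_ext ≈ 1.15

Cap-side area A_cap = π/4 × (25.7 cm)² = 518.7 cm^2
Rod-side annular area A_ann = π/4 × (25.7² − 9.20²) = 452.3 cm^2
For equal Q, v ∝ 1/A, so v_ret/v_ext = A_cap/A_ann.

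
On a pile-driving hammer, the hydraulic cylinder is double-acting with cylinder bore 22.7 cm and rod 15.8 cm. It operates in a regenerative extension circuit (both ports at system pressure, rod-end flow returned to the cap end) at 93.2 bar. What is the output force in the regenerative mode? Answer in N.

F ≈ 1.83e5 N

With equal pressure on both faces, forces on the annular region cancel; the net push is pressure × rod cross-section.
Rod cross-section A_rod = π/4 × (15.8 cm)² = 196.1 cm^2
F = P × A_rod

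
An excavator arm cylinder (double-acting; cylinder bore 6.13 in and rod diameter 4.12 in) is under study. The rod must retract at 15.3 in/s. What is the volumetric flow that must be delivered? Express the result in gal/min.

Rod-side annular area A_ann = π/4 × (6.13² − 4.12²) = 16.18 in^2
Q = A × v

Q ≈ 64.3 gal/min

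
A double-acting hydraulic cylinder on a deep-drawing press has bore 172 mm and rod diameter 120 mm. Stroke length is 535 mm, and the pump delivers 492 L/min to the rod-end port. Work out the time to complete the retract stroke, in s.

t ≈ 0.778 s

Rod-side annular area A_ann = π/4 × (172² − 120²) = 11930 mm^2
Swept volume V = A × L; t = V / Q = A·L / Q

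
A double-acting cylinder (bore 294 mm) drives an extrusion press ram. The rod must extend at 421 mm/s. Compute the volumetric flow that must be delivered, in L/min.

Q ≈ 1710 L/min

Cap-side area A_cap = π/4 × (294 mm)² = 67890 mm^2
Q = A × v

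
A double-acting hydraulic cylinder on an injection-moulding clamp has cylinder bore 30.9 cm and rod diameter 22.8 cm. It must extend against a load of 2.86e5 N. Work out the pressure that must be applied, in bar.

P ≈ 38.1 bar

Cap-side area A_cap = π/4 × (30.9 cm)² = 749.9 cm^2
P = F / A = 2.86e5 N / A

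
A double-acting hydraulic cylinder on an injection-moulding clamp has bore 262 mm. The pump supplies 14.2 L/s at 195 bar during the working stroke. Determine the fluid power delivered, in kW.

W ≈ 277 kW

Hydraulic power = P × Q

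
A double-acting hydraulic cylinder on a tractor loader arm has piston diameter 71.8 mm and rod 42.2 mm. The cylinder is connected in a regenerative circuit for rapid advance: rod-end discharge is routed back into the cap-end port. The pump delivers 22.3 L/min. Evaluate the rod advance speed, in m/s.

v ≈ 0.266 m/s

In regeneration the rod-end outflow joins the pump flow into the cap end, so the net volume the pump must supply per unit advance equals the rod cross-section area.
Rod cross-section A_rod = π/4 × (42.2 mm)² = 1399 mm^2
v = Q_pump / A_rod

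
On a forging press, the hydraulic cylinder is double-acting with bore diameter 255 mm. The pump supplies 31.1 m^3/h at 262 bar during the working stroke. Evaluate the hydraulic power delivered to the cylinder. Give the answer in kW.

W ≈ 226 kW

Hydraulic power = P × Q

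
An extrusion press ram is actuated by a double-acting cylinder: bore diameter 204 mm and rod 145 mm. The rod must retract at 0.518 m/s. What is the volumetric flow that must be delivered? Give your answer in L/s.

Q ≈ 8.38 L/s

Rod-side annular area A_ann = π/4 × (204² − 145²) = 16170 mm^2
Q = A × v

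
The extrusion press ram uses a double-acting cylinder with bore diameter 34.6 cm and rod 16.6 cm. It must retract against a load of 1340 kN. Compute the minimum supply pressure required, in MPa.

P ≈ 18.5 MPa

Rod-side annular area A_ann = π/4 × (34.6² − 16.6²) = 723.8 cm^2
Retraction: pressure acts on the annular area.
P = F / A = 1340 kN / A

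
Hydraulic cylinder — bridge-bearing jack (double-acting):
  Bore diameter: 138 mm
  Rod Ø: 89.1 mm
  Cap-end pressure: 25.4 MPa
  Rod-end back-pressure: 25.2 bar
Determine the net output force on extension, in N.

Cap-side area A_cap = π/4 × (138 mm)² = 14960 mm^2
Rod-side annular area A_ann = π/4 × (138² − 89.1²) = 8722 mm^2
Net thrust = P_cap·A_cap − P_rod·A_ann = 3.799e5 N − 21980 N

F ≈ 3.58e5 N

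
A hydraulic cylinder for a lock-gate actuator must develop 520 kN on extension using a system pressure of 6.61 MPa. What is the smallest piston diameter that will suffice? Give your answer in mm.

Extension force acts on the full piston face: F = P × (π/4)D².
D = √(4F / (πP)) = √(4 × 520 kN / (π × 6.61 MPa))

D ≈ 316 mm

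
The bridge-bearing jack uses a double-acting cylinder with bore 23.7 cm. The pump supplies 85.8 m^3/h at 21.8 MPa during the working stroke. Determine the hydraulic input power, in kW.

Hydraulic power = P × Q

W ≈ 520 kW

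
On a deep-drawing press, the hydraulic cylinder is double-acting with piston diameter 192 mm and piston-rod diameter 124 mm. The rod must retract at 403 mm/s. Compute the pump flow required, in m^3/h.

Rod-side annular area A_ann = π/4 × (192² − 124²) = 16880 mm^2
Q = A × v

Q ≈ 24.5 m^3/h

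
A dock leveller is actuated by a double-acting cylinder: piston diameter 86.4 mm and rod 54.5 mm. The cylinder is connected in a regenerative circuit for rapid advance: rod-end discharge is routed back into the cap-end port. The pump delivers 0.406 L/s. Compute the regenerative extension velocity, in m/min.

v ≈ 10.4 m/min

In regeneration the rod-end outflow joins the pump flow into the cap end, so the net volume the pump must supply per unit advance equals the rod cross-section area.
Rod cross-section A_rod = π/4 × (54.5 mm)² = 2333 mm^2
v = Q_pump / A_rod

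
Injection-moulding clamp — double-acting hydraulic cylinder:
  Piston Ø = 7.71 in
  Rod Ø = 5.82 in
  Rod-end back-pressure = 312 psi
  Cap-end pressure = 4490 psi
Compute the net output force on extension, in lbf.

Cap-side area A_cap = π/4 × (7.71 in)² = 46.69 in^2
Rod-side annular area A_ann = π/4 × (7.71² − 5.82²) = 20.08 in^2
Net thrust = P_cap·A_cap − P_rod·A_ann = 2.096e5 lbf − 6266 lbf

F ≈ 2.03e5 lbf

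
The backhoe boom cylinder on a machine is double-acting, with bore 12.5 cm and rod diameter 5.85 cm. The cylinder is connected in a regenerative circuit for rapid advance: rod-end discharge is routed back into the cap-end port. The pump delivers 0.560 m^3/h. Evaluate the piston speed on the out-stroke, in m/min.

v ≈ 3.47 m/min

In regeneration the rod-end outflow joins the pump flow into the cap end, so the net volume the pump must supply per unit advance equals the rod cross-section area.
Rod cross-section A_rod = π/4 × (5.85 cm)² = 26.88 cm^2
v = Q_pump / A_rod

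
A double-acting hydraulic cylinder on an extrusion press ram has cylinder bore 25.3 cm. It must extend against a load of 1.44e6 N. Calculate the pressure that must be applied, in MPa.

P ≈ 28.6 MPa

Cap-side area A_cap = π/4 × (25.3 cm)² = 502.7 cm^2
P = F / A = 1.44e6 N / A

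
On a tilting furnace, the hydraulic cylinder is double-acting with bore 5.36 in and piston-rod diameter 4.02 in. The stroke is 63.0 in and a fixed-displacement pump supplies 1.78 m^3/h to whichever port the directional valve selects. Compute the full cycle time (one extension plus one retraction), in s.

t ≈ 67.7 s

Cap-side area A_cap = π/4 × (5.36 in)² = 22.56 in^2
Rod-side annular area A_ann = π/4 × (5.36² − 4.02²) = 9.872 in^2
t_ext = A_cap·L/Q = 47.11 s
t_ret = A_ann·L/Q = 20.61 s
t_cycle = t_ext + t_ret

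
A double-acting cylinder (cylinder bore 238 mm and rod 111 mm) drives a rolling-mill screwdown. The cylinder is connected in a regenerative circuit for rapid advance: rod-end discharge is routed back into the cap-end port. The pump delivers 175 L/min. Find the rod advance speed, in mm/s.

v ≈ 301 mm/s

In regeneration the rod-end outflow joins the pump flow into the cap end, so the net volume the pump must supply per unit advance equals the rod cross-section area.
Rod cross-section A_rod = π/4 × (111 mm)² = 9677 mm^2
v = Q_pump / A_rod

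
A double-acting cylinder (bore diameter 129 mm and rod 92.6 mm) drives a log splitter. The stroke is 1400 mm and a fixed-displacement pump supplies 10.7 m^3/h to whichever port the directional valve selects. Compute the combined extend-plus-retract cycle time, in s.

Cap-side area A_cap = π/4 × (129 mm)² = 13070 mm^2
Rod-side annular area A_ann = π/4 × (129² − 92.6²) = 6335 mm^2
t_ext = A_cap·L/Q = 6.156 s
t_ret = A_ann·L/Q = 2.984 s
t_cycle = t_ext + t_ret

t ≈ 9.14 s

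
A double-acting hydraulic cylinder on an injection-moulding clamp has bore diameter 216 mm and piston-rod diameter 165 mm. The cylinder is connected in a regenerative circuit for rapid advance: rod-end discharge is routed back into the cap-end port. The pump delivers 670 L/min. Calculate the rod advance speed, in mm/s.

In regeneration the rod-end outflow joins the pump flow into the cap end, so the net volume the pump must supply per unit advance equals the rod cross-section area.
Rod cross-section A_rod = π/4 × (165 mm)² = 21380 mm^2
v = Q_pump / A_rod

v ≈ 522 mm/s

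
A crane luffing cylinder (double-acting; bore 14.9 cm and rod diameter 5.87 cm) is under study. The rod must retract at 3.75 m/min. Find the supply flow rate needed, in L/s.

Rod-side annular area A_ann = π/4 × (14.9² − 5.87²) = 147.3 cm^2
Q = A × v

Q ≈ 0.921 L/s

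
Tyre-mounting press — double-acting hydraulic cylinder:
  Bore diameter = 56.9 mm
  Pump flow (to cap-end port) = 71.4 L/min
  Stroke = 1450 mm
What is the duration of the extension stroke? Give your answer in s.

t ≈ 3.10 s

Cap-side area A_cap = π/4 × (56.9 mm)² = 2543 mm^2
Swept volume V = A × L; t = V / Q = A·L / Q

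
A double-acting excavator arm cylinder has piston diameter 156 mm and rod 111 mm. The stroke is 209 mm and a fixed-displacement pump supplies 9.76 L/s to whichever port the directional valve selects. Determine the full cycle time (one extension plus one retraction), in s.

t ≈ 0.611 s

Cap-side area A_cap = π/4 × (156 mm)² = 19110 mm^2
Rod-side annular area A_ann = π/4 × (156² − 111²) = 9437 mm^2
t_ext = A_cap·L/Q = 0.4093 s
t_ret = A_ann·L/Q = 0.2021 s
t_cycle = t_ext + t_ret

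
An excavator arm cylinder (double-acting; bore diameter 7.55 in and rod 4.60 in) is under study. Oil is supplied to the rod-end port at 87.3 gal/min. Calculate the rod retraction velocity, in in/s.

v ≈ 11.9 in/s

Rod-side annular area A_ann = π/4 × (7.55² − 4.60²) = 28.15 in^2
Flow into the rod-end port fills the annular volume.
v = Q / A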